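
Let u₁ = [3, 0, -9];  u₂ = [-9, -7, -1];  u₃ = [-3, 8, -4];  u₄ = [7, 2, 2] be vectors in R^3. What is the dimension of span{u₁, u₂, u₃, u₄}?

Row-reduce the 4×3 matrix with these as rows.
Exactly 3 pivots survive; hence the rank is 3.
(With 4 elements in a 3-dimensional space the rank is at most 3.)

3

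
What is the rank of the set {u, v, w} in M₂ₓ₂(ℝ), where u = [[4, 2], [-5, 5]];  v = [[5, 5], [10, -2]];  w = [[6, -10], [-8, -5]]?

Pass to coordinate vectors with respect to the basis {E₁₁, E₁₂, E₂₁, E₂₂}.
Form the matrix with u, v, w as columns and reduce.
Reduction leaves 3 leading entries, giving rank 3.

3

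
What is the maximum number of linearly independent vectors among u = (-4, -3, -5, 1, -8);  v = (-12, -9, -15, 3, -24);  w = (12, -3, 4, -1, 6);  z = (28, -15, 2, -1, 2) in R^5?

Form the matrix with u, v, w, z as columns and reduce.
Reduction leaves 2 leading entries, giving rank 2.

2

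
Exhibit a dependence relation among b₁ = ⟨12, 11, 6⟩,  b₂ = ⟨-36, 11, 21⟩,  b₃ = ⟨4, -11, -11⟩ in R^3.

Set up α₁b₁ + … + α₃b₃ = 0 and solve the homogeneous system.
A generator of the null space is (2, 1, 3).

2b₁ + b₂ + 3b₃ = 0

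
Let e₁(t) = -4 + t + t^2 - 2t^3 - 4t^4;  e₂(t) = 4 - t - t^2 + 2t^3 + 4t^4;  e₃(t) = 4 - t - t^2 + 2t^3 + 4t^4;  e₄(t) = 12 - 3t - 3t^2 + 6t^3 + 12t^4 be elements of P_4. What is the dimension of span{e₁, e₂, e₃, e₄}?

dim = 1

Represent each element by its coordinate vector in ℝ⁵.
Put the 5×4 matrix [e₁|e₂|e₃|e₄] into echelon form.
Exactly 1 pivot survives; hence the rank is 1.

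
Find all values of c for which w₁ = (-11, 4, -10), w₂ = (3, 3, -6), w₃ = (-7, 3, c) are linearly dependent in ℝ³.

Dependence holds iff the 3×3 matrix [w₁ w₂ w₃] is singular.
Cofactor expansion gives det = -45*c - 330.
This vanishes exactly when c = -22/3.

c = -22/3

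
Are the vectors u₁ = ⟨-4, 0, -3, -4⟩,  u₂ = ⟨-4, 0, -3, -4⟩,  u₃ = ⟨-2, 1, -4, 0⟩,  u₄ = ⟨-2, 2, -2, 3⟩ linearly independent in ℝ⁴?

Two of the vectors are equal, giving an immediate dependence.

linearly dependent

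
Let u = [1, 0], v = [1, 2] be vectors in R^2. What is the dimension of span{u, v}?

Row-reduce the 2×2 matrix with these as rows.
Reduction leaves 2 leading entries, giving rank 2.

dim = 2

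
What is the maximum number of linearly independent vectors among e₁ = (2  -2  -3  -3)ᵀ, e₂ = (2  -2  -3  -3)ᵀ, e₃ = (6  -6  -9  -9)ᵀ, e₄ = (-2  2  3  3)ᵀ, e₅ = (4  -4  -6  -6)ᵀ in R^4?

1

Put the 4×5 matrix [e₁|e₂|e₃|e₄|e₅] into echelon form.
Exactly 1 pivot survives; hence the rank is 1.
(With 5 elements in a 4-dimensional space the rank is at most 4.)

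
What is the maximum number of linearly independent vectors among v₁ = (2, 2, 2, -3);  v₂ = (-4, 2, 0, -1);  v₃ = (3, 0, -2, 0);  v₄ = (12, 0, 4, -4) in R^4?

3

Form the matrix with v₁, v₂, v₃, v₄ as columns and reduce.
There are 3 pivot columns, so rank = 3.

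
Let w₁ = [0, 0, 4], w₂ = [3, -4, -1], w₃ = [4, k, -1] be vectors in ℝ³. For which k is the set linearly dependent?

k = -16/3

Dependence holds iff the 3×3 matrix [w₁ w₂ w₃] is singular.
The determinant works out to 12*k + 64.
Solving 12*k + 64 = 0 yields k = -16/3.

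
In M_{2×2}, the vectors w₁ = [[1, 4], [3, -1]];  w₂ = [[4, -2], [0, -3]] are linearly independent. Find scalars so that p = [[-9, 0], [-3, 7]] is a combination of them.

p = -w₁ - 2w₂

Identify each element with its coordinate vector in ℝ⁴ via {E₁₁, E₁₂, E₂₁, E₂₂}.
Write p = a₁w₁ + a₂w₂ and equate components.
Row-reducing the augmented matrix gives the unique coefficients (a₁, a₂) = (-1, -2).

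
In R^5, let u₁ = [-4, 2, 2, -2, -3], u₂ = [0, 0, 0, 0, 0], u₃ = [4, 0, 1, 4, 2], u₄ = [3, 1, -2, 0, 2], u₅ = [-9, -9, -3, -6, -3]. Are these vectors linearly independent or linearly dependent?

One of the vectors is the zero vector, so the set is linearly dependent.

linearly dependent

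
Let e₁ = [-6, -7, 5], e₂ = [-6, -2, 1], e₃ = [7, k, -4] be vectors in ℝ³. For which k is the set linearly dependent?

k = 47/8

Dependence holds iff the 3×3 matrix [e₁ e₂ e₃] is singular.
Expanding, det = 141 - 24*k.
Solving 141 - 24*k = 0 yields k = 47/8.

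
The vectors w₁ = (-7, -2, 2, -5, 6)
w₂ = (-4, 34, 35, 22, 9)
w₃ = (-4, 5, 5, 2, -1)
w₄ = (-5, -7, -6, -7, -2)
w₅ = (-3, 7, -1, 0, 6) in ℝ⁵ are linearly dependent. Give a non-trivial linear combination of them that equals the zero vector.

Set up α₁w₁ + … + α₅w₅ = 0 and solve the homogeneous system.
The free variable yields coefficients (1, -1, 3, -3, 0) (any nonzero multiple also works).

w₁ - w₂ + 3w₃ - 3w₄ = 0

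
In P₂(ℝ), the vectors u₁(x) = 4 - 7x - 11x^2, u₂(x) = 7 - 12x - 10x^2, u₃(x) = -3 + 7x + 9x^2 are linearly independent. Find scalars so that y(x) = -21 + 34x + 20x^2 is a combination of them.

y = u₁ - 4u₂ - u₃

Identify each element with its coordinate vector in ℝ³ via {1, x, x^2}.
Since u₁, u₂, u₃ are independent, the coefficients expressing y are uniquely determined by a linear system.
The system has the unique solution (a₁, a₂, a₃) = (1, -4, -1).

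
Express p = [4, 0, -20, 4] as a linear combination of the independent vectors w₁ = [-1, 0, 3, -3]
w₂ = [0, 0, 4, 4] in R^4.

p = -4w₁ - 2w₂

Since w₁, w₂ are independent, the coefficients expressing p are uniquely determined by a linear system.
The system has the unique solution (c₁, c₂) = (-4, -2).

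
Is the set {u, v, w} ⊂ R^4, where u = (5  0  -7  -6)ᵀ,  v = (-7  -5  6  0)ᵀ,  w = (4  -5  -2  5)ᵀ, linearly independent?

linearly independent

Row-reduce the matrix whose columns are u, v, w.
The reduction yields 3 nonzero rows, so the rank is 3.
Since rank = 3 (the number of vectors), the set is linearly independent.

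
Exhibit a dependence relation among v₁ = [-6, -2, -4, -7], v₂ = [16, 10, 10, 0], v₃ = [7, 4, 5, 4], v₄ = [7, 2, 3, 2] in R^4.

2v₁ - v₂ + 3v₃ + v₄ = 0

Row-reduce the matrix with v₁, v₂, v₃, v₄ as columns; the null space gives the coefficients.
One solution (up to scaling) is (2, -1, 3, 1).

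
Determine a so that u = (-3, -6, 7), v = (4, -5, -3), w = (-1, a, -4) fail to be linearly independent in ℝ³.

The set is linearly dependent precisely when det[u; v; w] = 0.
Cofactor expansion gives det = 19*a - 209.
Setting this to zero gives a = 11.

a = 11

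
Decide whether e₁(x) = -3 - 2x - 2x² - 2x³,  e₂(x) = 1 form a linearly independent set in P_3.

linearly independent

Take coordinates with respect to the standard basis {1, x, …, x³}.
Row-reduce the matrix whose columns are e₁, e₂.
The reduction yields 2 nonzero rows, so the rank is 2.
Since rank = 2 (the number of vectors), the set is linearly independent.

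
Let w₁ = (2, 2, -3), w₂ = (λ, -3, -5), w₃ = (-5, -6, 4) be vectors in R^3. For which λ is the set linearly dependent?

λ = -11/10

Dependence holds iff the 3×3 matrix [w₁ w₂ w₃] is singular.
Expanding, det = 10*λ + 11.
Solving 10*λ + 11 = 0 yields λ = -11/10.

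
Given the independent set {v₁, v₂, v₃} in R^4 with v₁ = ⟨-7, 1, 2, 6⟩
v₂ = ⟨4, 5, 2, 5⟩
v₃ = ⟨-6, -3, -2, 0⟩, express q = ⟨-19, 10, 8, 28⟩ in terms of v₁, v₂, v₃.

Since v₁, v₂, v₃ are independent, the coefficients expressing q are uniquely determined by a linear system.
The system has the unique solution (a₁, a₂, a₃) = (3, 2, 1).

q = 3v₁ + 2v₂ + v₃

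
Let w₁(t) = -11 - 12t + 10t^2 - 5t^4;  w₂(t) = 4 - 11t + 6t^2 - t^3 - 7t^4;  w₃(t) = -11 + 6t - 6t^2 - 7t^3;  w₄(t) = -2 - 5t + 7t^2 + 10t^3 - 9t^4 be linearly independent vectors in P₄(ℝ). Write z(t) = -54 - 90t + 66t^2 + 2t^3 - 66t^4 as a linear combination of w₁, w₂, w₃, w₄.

z = 4w₁ + 4w₂ + 2w₃ + 2w₄

Identify each element with its coordinate vector in ℝ⁵ via {1, t, …, t^4}.
Write z = c₁w₁ + … + c₄w₄ and equate components.
Back-substitution yields (c₁, …, c₄) = (4, 4, 2, 2).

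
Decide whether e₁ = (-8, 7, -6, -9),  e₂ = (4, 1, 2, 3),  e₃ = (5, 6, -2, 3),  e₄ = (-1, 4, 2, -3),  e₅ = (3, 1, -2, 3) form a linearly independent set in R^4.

There are 5 vectors in a 4-dimensional space, so they cannot be linearly independent.

linearly dependent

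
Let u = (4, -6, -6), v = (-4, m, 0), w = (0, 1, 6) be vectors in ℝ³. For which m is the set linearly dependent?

The set is linearly dependent precisely when det[u; v; w] = 0.
Expanding, det = 24*m - 120.
Solving 24*m - 120 = 0 yields m = 5.

m = 5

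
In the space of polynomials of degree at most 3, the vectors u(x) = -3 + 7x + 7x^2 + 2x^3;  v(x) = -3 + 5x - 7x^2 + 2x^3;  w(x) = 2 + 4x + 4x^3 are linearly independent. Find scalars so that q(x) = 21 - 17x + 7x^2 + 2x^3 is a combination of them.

q = -2u - 3v + 3w

Identify each element with its coordinate vector in ℝ⁴ via {1, x, …, x^3}.
Write q = a₁u + … + a₃w and equate components.
Row-reducing the augmented matrix gives the unique coefficients (a₁, a₂, a₃) = (-2, -3, 3).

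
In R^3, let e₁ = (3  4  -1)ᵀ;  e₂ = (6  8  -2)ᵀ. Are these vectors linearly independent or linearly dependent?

One vector is a scalar multiple of another, so the set is dependent.

linearly dependent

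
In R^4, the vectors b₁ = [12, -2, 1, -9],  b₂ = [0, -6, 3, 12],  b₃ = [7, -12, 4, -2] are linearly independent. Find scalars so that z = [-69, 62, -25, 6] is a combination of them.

z = -4b₁ - 3b₂ - 3b₃

Solve the system with b₁, b₂, b₃ as columns and z as the right-hand side.
Back-substitution yields (α₁, α₂, α₃) = (-4, -3, -3).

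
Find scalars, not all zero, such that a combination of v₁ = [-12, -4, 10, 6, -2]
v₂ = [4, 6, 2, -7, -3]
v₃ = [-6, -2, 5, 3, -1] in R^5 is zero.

Write the vectors as columns of a matrix and find a nonzero vector in its null space.
A generator of the null space is (1, 0, -2).

v₁ - 2v₃ = 0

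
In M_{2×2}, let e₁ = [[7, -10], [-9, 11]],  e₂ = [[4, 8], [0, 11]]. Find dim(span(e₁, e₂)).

2

Pass to coordinate vectors with respect to the basis {E₁₁, E₁₂, E₂₁, E₂₂}.
Form the matrix with e₁, e₂ as columns and reduce.
Exactly 2 pivots survive; hence the rank is 2.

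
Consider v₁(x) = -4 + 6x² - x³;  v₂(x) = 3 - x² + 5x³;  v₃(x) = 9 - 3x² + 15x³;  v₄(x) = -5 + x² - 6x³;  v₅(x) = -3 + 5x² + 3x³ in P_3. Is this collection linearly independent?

linearly dependent

Take coordinates with respect to the standard basis {1, x, …, x³}.
There are 5 vectors in a 4-dimensional space, so they cannot be linearly independent.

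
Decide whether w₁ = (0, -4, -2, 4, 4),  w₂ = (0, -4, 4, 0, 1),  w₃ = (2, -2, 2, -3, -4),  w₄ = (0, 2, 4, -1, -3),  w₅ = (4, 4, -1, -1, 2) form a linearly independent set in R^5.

Form the 5×5 matrix with these as columns; its determinant is -1776.
A nonzero determinant means the columns are linearly independent.

linearly independent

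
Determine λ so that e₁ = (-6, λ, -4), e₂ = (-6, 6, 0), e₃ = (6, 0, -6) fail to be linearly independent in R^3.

The vectors are dependent exactly when the determinant of the matrix with rows e₁, e₂, e₃ vanishes.
Expanding, det = 360 - 36*λ.
This vanishes exactly when λ = 10.

λ = 10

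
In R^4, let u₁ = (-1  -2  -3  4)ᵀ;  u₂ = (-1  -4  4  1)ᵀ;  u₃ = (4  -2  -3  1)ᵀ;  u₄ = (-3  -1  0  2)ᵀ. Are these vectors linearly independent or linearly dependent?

The matrix [u₁|u₂|u₃|u₄] has determinant 54.
A nonzero determinant means the columns are linearly independent.

linearly independent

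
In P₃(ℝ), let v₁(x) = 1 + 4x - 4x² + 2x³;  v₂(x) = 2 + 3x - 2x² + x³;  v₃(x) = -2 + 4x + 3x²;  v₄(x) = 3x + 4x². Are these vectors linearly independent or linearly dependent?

linearly independent

Write each element as a coordinate vector in ℝ⁴ using {1, x, …, x³}.
Row-reduce the matrix whose columns are v₁, v₂, v₃, v₄.
The reduction yields 4 nonzero rows, so the rank is 4.
Since rank = 4 (the number of vectors), the set is linearly independent.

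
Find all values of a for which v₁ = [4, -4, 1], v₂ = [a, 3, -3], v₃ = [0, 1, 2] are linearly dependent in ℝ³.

a = -4

Dependence holds iff the 3×3 matrix [v₁ v₂ v₃] is singular.
Cofactor expansion gives det = 9*a + 36.
Setting this to zero gives a = -4.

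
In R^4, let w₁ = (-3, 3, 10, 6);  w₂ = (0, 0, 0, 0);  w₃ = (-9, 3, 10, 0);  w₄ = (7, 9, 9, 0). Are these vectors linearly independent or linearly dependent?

One of the vectors is the zero vector, so the set is linearly dependent.

linearly dependent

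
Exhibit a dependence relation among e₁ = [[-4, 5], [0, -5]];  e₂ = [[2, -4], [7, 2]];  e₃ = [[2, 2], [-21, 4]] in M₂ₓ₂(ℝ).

2e₁ + 3e₂ + e₃ = 0

Pass to coordinate vectors relative to the basis {E₁₁, E₁₂, E₂₁, E₂₂}.
Set up α₁e₁ + … + α₃e₃ = 0 and solve the homogeneous system.
One solution (up to scaling) is (2, 3, 1).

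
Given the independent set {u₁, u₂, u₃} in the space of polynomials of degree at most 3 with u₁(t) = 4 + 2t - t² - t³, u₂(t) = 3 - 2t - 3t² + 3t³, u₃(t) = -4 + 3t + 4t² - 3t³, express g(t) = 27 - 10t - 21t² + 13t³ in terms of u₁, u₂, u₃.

Take coordinate vectors relative to {1, t, …, t³}.
Write g = a₁u₁ + … + a₃u₃ and equate components.
Row-reducing the augmented matrix gives the unique coefficients (a₁, a₂, a₃) = (2, 1, -4).

g = 2u₁ + u₂ - 4u₃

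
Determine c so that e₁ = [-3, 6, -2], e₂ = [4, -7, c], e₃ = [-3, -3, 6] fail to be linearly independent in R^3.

The vectors are dependent exactly when the determinant of the matrix with rows e₁, e₂, e₃ vanishes.
The determinant works out to 48 - 27*c.
Solving 48 - 27*c = 0 yields c = 16/9.

c = 16/9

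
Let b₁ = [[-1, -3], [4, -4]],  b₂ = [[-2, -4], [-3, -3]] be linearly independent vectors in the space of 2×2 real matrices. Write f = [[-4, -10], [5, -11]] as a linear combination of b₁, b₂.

Work in coordinates with respect to the standard basis {E₁₁, E₁₂, E₂₁, E₂₂}.
Solve the system with b₁, b₂ as columns and f as the right-hand side.
Back-substitution yields (c₁, c₂) = (2, 1).

f = 2b₁ + b₂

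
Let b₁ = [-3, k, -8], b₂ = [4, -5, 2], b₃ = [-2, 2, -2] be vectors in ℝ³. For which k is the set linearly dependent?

Dependence holds iff the 3×3 matrix [b₁ b₂ b₃] is singular.
Cofactor expansion gives det = 4*k - 2.
Solving 4*k - 2 = 0 yields k = 1/2.

k = 1/2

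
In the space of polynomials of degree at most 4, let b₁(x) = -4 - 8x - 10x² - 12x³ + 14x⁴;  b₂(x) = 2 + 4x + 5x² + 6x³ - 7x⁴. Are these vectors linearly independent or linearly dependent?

Take coordinates with respect to the standard basis {1, x, …, x⁴}.
Row-reduce the matrix whose columns are b₁, b₂.
The reduction yields 1 nonzero row, so the rank is 1.
Since rank 1 < 2, the set is linearly dependent.
Indeed b₁ + 2b₂ = 0.

linearly dependent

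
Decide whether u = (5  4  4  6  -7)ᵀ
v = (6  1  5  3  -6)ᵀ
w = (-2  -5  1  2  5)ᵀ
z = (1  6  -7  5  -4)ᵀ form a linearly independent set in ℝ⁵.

linearly independent

Place the vectors as rows of a 4×5 matrix and reduce to echelon form.
The reduction yields 4 nonzero rows, so the rank is 4.
Since rank = 4 (the number of vectors), the set is linearly independent.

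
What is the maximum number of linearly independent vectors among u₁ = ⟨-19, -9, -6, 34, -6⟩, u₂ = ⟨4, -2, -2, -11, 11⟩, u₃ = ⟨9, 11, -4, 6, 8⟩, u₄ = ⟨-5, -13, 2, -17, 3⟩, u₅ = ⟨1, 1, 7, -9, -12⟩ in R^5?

3

Put the 5×5 matrix [u₁|u₂|u₃|u₄|u₅] into echelon form.
The echelon form has 3 nonzero rows, so the rank is 3.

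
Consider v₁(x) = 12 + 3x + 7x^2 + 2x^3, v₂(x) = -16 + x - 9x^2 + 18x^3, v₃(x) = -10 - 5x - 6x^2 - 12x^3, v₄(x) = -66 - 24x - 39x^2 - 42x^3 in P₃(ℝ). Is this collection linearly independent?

Take coordinates with respect to the standard basis {1, x, …, x^3}.
Place the vectors as rows of a 4×4 matrix and reduce to echelon form.
The reduction yields 2 nonzero rows, so the rank is 2.
Since rank 2 < 4, the set is linearly dependent.
Indeed 3v₁ + v₂ + 2v₃ = 0.

linearly dependent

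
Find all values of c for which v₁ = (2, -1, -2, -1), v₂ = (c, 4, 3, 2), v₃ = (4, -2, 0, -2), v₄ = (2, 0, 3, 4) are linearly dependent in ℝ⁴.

c = -9

The vectors are dependent exactly when the determinant of the matrix with rows v₁, v₂, v₃, v₄ vanishes.
The determinant works out to 16*c + 144.
Solving 16*c + 144 = 0 yields c = -9.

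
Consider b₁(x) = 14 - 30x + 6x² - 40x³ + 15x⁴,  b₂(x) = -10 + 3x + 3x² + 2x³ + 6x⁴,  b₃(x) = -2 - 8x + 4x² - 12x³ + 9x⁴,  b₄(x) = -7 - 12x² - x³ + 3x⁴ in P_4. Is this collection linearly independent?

linearly dependent

Write each element as a coordinate vector in ℝ⁵ using {1, x, …, x⁴}.
Row-reduce the matrix whose columns are b₁, b₂, b₃, b₄.
The reduction yields 3 nonzero rows, so the rank is 3.
Since rank 3 < 4, the set is linearly dependent.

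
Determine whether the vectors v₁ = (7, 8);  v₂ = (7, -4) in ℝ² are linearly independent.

linearly independent

Place the vectors as rows of a 2×2 matrix and reduce to echelon form.
The reduction yields 2 nonzero rows, so the rank is 2.
Since rank = 2 (the number of vectors), the set is linearly independent.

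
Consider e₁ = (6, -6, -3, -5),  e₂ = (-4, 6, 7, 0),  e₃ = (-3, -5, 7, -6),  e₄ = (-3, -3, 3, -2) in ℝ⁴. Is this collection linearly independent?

linearly independent

Form the 4×4 matrix with these as columns; its determinant is -114.
A nonzero determinant means the columns are linearly independent.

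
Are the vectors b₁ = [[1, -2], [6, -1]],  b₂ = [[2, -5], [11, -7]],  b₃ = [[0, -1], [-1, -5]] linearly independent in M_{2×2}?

linearly dependent

Take coordinates with respect to the standard basis {E₁₁, E₁₂, E₂₁, E₂₂}.
Row-reduce the matrix whose columns are b₁, b₂, b₃.
The reduction yields 2 nonzero rows, so the rank is 2.
Since rank 2 < 3, the set is linearly dependent.
Indeed 2b₁ - b₂ + b₃ = 0.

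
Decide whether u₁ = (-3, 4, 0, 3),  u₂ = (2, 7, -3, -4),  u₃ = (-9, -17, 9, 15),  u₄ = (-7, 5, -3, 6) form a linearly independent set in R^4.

linearly dependent

Form the 4×4 matrix with these as columns; its determinant is 0.
A zero determinant means the columns are linearly dependent.
Indeed u₁ - 3u₂ - u₃ = 0.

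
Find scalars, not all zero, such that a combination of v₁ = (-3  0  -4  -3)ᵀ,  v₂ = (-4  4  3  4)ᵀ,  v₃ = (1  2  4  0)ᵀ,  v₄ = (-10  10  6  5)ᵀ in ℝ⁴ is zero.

v₁ + 2v₂ + v₃ - v₄ = 0

Write the vectors as columns of a matrix and find a nonzero vector in its null space.
A generator of the null space is (1, 2, 1, -1).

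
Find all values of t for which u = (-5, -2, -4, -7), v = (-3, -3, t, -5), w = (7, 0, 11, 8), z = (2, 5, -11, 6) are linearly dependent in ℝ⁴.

t = -15/7

Dependence holds iff the 4×4 matrix [u v w z] is singular.
Cofactor expansion gives det = -7*t - 15.
Setting this to zero gives t = -15/7.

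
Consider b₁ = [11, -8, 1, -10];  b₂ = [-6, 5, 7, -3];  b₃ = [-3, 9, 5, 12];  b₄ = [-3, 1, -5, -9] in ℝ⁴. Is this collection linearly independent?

Form the 4×4 matrix with these as columns; its determinant is 8019.
A nonzero determinant means the columns are linearly independent.

linearly independent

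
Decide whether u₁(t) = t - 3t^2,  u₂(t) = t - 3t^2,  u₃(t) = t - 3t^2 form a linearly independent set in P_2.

linearly dependent

Write each element as a coordinate vector in ℝ³ using {1, t, t^2}.
Form the 3×3 matrix with these as columns; its determinant is 0.
A zero determinant means the columns are linearly dependent.
Indeed u₁ - u₂ = 0.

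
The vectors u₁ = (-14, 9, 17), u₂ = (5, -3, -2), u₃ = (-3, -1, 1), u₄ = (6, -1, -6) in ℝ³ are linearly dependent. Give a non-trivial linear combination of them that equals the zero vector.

Write the vectors as columns of a matrix and find a nonzero vector in its null space.
The free variable yields coefficients (1, 1, 3, 3) (any nonzero multiple also works).

u₁ + u₂ + 3u₃ + 3u₄ = 0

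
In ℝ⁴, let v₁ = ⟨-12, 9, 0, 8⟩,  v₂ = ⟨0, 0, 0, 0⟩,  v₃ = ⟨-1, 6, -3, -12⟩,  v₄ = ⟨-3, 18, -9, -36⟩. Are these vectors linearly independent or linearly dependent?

linearly dependent

One of the vectors is the zero vector, so the set is linearly dependent.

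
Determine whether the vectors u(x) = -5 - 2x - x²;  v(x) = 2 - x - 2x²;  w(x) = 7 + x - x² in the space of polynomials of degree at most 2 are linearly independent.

Write each element as a coordinate vector in ℝ³ using {1, x, x²}.
Form the 3×3 matrix with these as columns; its determinant is 0.
A zero determinant means the columns are linearly dependent.

linearly dependent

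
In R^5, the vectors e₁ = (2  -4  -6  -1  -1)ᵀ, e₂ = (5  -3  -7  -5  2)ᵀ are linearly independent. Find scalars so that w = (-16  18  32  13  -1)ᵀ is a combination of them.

w = -3e₁ - 2e₂

Write w = α₁e₁ + α₂e₂ and equate components.
Row-reducing the augmented matrix gives the unique coefficients (α₁, α₂) = (-3, -2).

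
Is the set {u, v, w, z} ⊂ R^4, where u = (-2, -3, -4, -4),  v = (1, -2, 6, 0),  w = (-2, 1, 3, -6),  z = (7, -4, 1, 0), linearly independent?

Place the vectors as rows of a 4×4 matrix and reduce to echelon form.
The reduction yields 4 nonzero rows, so the rank is 4.
Since rank = 4 (the number of vectors), the set is linearly independent.

linearly independent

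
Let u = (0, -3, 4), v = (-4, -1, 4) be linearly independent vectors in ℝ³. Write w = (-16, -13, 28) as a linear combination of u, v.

w = 3u + 4v

Solve the system with u, v as columns and w as the right-hand side.
The system has the unique solution (α₁, α₂) = (3, 4).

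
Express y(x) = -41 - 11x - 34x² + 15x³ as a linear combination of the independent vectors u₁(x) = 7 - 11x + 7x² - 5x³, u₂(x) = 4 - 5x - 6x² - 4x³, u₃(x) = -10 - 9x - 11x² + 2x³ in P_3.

Take coordinate vectors relative to {1, x, …, x³}.
Solve the system with u₁, u₂, u₃ as columns and y as the right-hand side.
Row-reducing the augmented matrix gives the unique coefficients (a₁, a₂, a₃) = (-1, -1, 3).

y = -u₁ - u₂ + 3u₃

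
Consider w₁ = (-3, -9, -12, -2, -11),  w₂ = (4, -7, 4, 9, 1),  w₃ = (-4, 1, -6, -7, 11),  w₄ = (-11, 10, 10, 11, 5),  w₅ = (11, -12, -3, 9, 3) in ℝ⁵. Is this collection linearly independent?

Row-reduce the matrix whose columns are w₁, w₂, w₃, w₄, w₅.
The reduction yields 5 nonzero rows, so the rank is 5.
Since rank = 5 (the number of vectors), the set is linearly independent.

linearly independent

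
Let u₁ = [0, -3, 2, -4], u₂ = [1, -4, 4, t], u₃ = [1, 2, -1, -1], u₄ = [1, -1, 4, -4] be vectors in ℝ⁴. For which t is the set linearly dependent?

The set is linearly dependent precisely when det[u₁; u₂; u₃; u₄] = 0.
Expanding, det = 9*t + 78.
Setting this to zero gives t = -26/3.

t = -26/3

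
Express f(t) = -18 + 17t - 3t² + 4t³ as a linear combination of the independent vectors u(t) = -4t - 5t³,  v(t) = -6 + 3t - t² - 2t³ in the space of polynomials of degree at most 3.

f = -2u + 3v

Work in coordinates with respect to the standard basis {1, t, …, t³}.
Set up the augmented matrix [u | v | f] and row-reduce.
Row-reducing the augmented matrix gives the unique coefficients (α₁, α₂) = (-2, 3).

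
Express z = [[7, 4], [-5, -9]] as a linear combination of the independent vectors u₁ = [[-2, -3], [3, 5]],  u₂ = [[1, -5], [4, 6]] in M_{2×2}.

z = -3u₁ + u₂

Work in coordinates with respect to the standard basis {E₁₁, E₁₂, E₂₁, E₂₂}.
Solve the system with u₁, u₂ as columns and z as the right-hand side.
The system has the unique solution (α₁, α₂) = (-3, 1).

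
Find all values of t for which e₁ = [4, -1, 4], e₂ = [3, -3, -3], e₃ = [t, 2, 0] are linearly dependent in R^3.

t = -16/5

The vectors are dependent exactly when the determinant of the matrix with rows e₁, e₂, e₃ vanishes.
Expanding, det = 15*t + 48.
Setting this to zero gives t = -16/5.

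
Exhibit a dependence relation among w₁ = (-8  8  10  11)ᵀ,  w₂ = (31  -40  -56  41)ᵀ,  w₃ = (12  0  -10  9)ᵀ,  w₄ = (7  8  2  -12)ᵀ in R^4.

2w₁ + w₂ - 3w₃ + 3w₄ = 0

Solve the homogeneous system with w₁, w₂, w₃, w₄ as columns by row-reducing the coefficient matrix.
The free variable yields coefficients (2, 1, -3, 3) (any nonzero multiple also works).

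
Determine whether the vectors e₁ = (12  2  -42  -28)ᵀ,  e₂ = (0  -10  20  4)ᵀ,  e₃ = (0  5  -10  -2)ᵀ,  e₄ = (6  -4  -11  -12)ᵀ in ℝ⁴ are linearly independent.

One vector is a scalar multiple of another, so the set is dependent.

linearly dependent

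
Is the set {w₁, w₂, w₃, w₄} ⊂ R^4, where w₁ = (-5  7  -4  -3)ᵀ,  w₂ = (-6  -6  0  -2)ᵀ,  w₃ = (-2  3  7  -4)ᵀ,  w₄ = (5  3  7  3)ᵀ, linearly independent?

linearly independent

The matrix [w₁|w₂|w₃|w₄] has determinant 1960.
A nonzero determinant means the columns are linearly independent.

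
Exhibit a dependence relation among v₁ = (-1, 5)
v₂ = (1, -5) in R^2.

Write the vectors as columns of a matrix and find a nonzero vector in its null space.
A generator of the null space is (1, 1).

v₁ + v₂ = 0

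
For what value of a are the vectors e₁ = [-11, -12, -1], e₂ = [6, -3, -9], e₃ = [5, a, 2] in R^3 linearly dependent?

The set is linearly dependent precisely when det[e₁; e₂; e₃] = 0.
The determinant works out to 735 - 105*a.
Solving 735 - 105*a = 0 yields a = 7.

a = 7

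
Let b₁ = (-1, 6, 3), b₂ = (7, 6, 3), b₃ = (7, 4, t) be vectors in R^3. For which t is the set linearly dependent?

The vectors are dependent exactly when the determinant of the matrix with rows b₁, b₂, b₃ vanishes.
Expanding, det = 96 - 48*t.
Solving 96 - 48*t = 0 yields t = 2.

t = 2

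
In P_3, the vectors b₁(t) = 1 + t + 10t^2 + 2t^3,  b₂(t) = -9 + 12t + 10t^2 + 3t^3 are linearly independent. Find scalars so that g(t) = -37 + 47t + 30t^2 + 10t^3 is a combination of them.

g = -b₁ + 4b₂

Identify each element with its coordinate vector in ℝ⁴ via {1, t, …, t^3}.
Set up the augmented matrix [b₁ | b₂ | g] and row-reduce.
Row-reducing the augmented matrix gives the unique coefficients (c₁, c₂) = (-1, 4).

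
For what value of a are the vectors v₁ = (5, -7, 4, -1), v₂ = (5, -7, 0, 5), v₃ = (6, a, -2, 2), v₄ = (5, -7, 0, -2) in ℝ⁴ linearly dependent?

The set is linearly dependent precisely when det[v₁; v₂; v₃; v₄] = 0.
The determinant works out to -140*a - 1176.
Solving -140*a - 1176 = 0 yields a = -42/5.

a = -42/5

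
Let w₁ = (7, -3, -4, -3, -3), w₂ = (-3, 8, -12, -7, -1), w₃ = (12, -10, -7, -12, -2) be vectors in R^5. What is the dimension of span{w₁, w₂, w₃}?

dim = 3

Row-reduce the 3×5 matrix with these as rows.
The echelon form has 3 nonzero rows, so the rank is 3.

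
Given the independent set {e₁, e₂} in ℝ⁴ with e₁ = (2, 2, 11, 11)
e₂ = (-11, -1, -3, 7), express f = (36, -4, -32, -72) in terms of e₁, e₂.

Set up the augmented matrix [e₁ | e₂ | f] and row-reduce.
Row-reducing the augmented matrix gives the unique coefficients (c₁, c₂) = (-4, -4).

f = -4e₁ - 4e₂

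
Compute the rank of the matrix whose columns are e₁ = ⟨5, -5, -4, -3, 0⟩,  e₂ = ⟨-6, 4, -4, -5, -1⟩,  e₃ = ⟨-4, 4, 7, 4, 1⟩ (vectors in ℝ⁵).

3

Form the matrix with e₁, e₂, e₃ as columns and reduce.
There are 3 pivot columns, so rank = 3.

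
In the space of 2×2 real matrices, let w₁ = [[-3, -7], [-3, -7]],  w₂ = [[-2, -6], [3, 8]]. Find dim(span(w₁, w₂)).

2

Pass to coordinate vectors with respect to the basis {E₁₁, E₁₂, E₂₁, E₂₂}.
Form the matrix with w₁, w₂ as columns and reduce.
Reduction leaves 2 leading entries, giving rank 2.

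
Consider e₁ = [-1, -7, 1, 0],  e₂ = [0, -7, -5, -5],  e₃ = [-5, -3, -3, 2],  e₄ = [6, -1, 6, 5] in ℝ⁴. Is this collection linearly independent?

Place the vectors as rows of a 4×4 matrix and reduce to echelon form.
The reduction yields 4 nonzero rows, so the rank is 4.
Since rank = 4 (the number of vectors), the set is linearly independent.

linearly independent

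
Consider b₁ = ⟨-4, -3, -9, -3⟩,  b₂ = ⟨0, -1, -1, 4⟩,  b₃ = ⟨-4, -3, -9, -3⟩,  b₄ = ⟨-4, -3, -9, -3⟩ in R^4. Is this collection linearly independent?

Two of the vectors are equal, giving an immediate dependence.

linearly dependent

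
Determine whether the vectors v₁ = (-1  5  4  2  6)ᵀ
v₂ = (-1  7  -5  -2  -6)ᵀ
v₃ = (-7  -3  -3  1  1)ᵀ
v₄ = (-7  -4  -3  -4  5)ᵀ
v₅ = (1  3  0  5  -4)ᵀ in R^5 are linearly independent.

Place the vectors as rows of a 5×5 matrix and reduce to echelon form.
The reduction yields 5 nonzero rows, so the rank is 5.
Since rank = 5 (the number of vectors), the set is linearly independent.

linearly independent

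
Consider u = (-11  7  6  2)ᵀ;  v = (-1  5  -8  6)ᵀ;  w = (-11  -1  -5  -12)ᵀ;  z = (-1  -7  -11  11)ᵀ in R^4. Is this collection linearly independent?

linearly independent

The matrix [u|v|w|z] has determinant 31120.
A nonzero determinant means the columns are linearly independent.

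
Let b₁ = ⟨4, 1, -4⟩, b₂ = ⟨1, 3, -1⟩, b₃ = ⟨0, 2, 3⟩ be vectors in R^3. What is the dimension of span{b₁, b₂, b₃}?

Apply Gaussian elimination to the matrix whose rows are b₁, b₂, b₃.
There are 3 pivot columns, so rank = 3.

dim = 3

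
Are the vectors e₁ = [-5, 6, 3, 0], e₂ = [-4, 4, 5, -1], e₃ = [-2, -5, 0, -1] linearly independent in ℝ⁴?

linearly independent

Row-reduce the matrix whose columns are e₁, e₂, e₃.
The reduction yields 3 nonzero rows, so the rank is 3.
Since rank = 3 (the number of vectors), the set is linearly independent.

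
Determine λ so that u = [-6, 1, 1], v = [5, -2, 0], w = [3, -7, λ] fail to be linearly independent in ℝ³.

The vectors are dependent exactly when the determinant of the matrix with rows u, v, w vanishes.
Expanding, det = 7*λ - 29.
Setting this to zero gives λ = 29/7.

λ = 29/7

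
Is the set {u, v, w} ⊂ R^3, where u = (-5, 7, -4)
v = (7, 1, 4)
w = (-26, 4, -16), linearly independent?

linearly dependent

Row-reduce the matrix whose columns are u, v, w.
The reduction yields 2 nonzero rows, so the rank is 2.
Since rank 2 < 3, the set is linearly dependent.
Indeed u - 3v - w = 0.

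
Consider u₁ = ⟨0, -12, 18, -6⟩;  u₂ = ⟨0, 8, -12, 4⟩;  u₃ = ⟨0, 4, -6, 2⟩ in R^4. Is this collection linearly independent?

linearly dependent

Row-reduce the matrix whose columns are u₁, u₂, u₃.
The reduction yields 1 nonzero row, so the rank is 1.
Since rank 1 < 3, the set is linearly dependent.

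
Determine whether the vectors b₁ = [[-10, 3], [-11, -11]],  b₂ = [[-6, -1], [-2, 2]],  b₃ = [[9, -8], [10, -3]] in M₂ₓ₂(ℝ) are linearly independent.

Take coordinates with respect to the standard basis {E₁₁, E₁₂, E₂₁, E₂₂}.
Row-reduce the matrix whose columns are b₁, b₂, b₃.
The reduction yields 3 nonzero rows, so the rank is 3.
Since rank = 3 (the number of vectors), the set is linearly independent.

linearly independent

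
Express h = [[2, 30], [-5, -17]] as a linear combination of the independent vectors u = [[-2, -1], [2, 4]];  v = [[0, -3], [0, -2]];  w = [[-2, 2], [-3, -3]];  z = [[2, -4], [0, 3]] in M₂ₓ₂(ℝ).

h = -4u - 4v - w - 4z

Take coordinate vectors relative to {E₁₁, E₁₂, E₂₁, E₂₂}.
Since u, v, w, z are independent, the coefficients expressing h are uniquely determined by a linear system.
Row-reducing the augmented matrix gives the unique coefficients (a₁, …, a₄) = (-4, -4, -1, -4).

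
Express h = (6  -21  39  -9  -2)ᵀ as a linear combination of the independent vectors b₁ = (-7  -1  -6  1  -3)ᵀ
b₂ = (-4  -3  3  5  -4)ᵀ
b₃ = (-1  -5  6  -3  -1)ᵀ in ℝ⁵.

h = -2b₁ + b₂ + 4b₃

Solve the system with b₁, b₂, b₃ as columns and h as the right-hand side.
Row-reducing the augmented matrix gives the unique coefficients (α₁, α₂, α₃) = (-2, 1, 4).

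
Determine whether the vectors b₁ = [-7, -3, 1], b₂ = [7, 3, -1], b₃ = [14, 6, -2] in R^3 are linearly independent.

linearly dependent

Place the vectors as rows of a 3×3 matrix and reduce to echelon form.
The reduction yields 1 nonzero row, so the rank is 1.
Since rank 1 < 3, the set is linearly dependent.
Indeed b₁ + b₂ = 0.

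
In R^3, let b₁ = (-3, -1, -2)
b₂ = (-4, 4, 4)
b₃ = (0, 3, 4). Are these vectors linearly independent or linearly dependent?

The matrix [b₁|b₂|b₃] has determinant -4.
A nonzero determinant means the columns are linearly independent.

linearly independent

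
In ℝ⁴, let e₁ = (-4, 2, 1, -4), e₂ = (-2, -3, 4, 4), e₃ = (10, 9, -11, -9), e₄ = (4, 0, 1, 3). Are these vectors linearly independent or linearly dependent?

The matrix [e₁|e₂|e₃|e₄] has determinant 0.
A zero determinant means the columns are linearly dependent.
Indeed 3e₂ + e₃ - e₄ = 0.

linearly dependent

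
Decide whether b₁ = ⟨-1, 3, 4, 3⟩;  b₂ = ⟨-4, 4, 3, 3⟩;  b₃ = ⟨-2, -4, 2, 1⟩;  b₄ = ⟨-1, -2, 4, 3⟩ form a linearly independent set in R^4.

The matrix [b₁|b₂|b₃|b₄] has determinant 55.
A nonzero determinant means the columns are linearly independent.

linearly independent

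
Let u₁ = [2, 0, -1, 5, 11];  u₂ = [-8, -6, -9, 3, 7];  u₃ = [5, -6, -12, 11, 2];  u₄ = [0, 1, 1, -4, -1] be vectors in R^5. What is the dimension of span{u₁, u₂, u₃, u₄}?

Form the matrix with u₁, u₂, u₃, u₄ as columns and reduce.
There are 4 pivot columns, so rank = 4.

4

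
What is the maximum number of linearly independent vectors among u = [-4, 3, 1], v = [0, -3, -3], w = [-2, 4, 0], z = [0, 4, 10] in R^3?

Put the 3×4 matrix [u|v|w|z] into echelon form.
There are 3 pivot columns, so rank = 3.
(With 4 elements in a 3-dimensional space the rank is at most 3.)

3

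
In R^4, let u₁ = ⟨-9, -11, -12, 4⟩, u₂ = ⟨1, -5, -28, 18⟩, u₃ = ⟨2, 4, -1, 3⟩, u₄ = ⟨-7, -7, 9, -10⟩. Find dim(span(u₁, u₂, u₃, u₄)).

Form the matrix with u₁, u₂, u₃, u₄ as columns and reduce.
The echelon form has 3 nonzero rows, so the rank is 3.

3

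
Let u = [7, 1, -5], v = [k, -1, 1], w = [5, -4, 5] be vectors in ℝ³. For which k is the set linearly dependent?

k = 9/5

The set is linearly dependent precisely when det[u; v; w] = 0.
Cofactor expansion gives det = 15*k - 27.
This vanishes exactly when k = 9/5.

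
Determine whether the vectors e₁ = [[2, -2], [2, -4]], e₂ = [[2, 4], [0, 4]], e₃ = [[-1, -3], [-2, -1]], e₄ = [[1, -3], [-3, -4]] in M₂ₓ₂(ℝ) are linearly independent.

linearly independent

Write each element as a coordinate vector in ℝ⁴ using {E₁₁, E₁₂, E₂₁, E₂₂}.
Place the vectors as rows of a 4×4 matrix and reduce to echelon form.
The reduction yields 4 nonzero rows, so the rank is 4.
Since rank = 4 (the number of vectors), the set is linearly independent.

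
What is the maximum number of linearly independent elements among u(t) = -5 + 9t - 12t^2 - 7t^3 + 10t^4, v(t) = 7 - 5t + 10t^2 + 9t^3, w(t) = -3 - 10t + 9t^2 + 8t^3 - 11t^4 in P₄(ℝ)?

3

Use coordinates relative to {1, t, …, t^4}.
Apply Gaussian elimination to the matrix whose rows are u, v, w.
There are 3 pivot columns, so rank = 3.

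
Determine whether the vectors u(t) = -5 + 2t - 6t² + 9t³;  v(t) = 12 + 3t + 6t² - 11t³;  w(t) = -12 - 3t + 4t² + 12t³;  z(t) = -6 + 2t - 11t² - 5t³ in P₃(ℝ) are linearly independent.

Take coordinates with respect to the standard basis {1, t, …, t³}.
The matrix [u|v|w|z] has determinant 5785.
A nonzero determinant means the columns are linearly independent.

linearly independent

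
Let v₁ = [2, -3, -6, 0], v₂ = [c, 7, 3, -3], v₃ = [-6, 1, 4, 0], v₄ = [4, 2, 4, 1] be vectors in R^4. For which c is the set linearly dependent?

c = 26/3

The set is linearly dependent precisely when det[v₁; v₂; v₃; v₄] = 0.
The determinant works out to 6*c - 52.
Setting this to zero gives c = 26/3.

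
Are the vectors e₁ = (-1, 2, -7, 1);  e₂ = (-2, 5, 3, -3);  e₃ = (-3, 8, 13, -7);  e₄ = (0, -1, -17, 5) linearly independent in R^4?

Place the vectors as rows of a 4×4 matrix and reduce to echelon form.
The reduction yields 2 nonzero rows, so the rank is 2.
Since rank 2 < 4, the set is linearly dependent.

linearly dependent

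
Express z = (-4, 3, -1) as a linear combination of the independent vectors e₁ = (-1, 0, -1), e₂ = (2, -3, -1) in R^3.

Write z = a₁e₁ + a₂e₂ and equate components.
Row-reducing the augmented matrix gives the unique coefficients (a₁, a₂) = (2, -1).

z = 2e₁ - e₂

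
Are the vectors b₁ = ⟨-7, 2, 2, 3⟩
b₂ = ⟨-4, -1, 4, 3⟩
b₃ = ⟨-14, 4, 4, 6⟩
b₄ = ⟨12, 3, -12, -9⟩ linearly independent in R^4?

One vector is a scalar multiple of another, so the set is dependent.

linearly dependent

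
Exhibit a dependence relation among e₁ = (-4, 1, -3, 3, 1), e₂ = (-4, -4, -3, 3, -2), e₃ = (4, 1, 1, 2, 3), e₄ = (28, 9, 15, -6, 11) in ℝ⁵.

Solve the homogeneous system with e₁, e₂, e₃, e₄ as columns by row-reducing the coefficient matrix.
One solution (up to scaling) is (2, 2, -3, 1).

2e₁ + 2e₂ - 3e₃ + e₄ = 0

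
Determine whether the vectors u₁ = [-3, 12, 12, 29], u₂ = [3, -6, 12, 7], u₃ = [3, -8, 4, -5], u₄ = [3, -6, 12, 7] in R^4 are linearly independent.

Two of the vectors are equal, giving an immediate dependence.

linearly dependent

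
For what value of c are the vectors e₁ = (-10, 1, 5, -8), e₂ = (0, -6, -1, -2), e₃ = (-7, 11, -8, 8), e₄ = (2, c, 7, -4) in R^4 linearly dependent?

c = 1

Place the vectors as rows of a 4×4 matrix; dependence ⇔ determinant zero.
The determinant works out to 366*c - 366.
Setting this to zero gives c = 1.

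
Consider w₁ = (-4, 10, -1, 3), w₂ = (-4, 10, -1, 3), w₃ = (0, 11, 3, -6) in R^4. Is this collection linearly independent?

linearly dependent

Two of the vectors are equal, giving an immediate dependence.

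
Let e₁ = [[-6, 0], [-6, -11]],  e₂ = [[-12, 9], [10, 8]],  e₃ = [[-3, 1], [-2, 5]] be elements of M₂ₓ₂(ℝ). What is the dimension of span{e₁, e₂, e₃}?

Use coordinates relative to {E₁₁, E₁₂, E₂₁, E₂₂}.
Apply Gaussian elimination to the matrix whose rows are e₁, e₂, e₃.
There are 3 pivot columns, so rank = 3.

3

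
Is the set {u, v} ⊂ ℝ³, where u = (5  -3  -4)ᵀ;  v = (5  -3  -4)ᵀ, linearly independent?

Row-reduce the matrix whose columns are u, v.
The reduction yields 1 nonzero row, so the rank is 1.
Since rank 1 < 2, the set is linearly dependent.
Indeed u - v = 0.

linearly dependent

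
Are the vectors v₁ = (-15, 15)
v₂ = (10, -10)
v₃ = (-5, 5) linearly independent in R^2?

There are 3 vectors in a 2-dimensional space, so they cannot be linearly independent.

linearly dependent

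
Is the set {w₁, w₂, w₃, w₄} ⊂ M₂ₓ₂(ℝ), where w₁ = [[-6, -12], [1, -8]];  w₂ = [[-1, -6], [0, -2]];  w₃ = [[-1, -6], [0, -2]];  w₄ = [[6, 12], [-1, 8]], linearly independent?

linearly dependent

Take coordinates with respect to the standard basis {E₁₁, E₁₂, E₂₁, E₂₂}.
Two of the vectors are equal, giving an immediate dependence.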